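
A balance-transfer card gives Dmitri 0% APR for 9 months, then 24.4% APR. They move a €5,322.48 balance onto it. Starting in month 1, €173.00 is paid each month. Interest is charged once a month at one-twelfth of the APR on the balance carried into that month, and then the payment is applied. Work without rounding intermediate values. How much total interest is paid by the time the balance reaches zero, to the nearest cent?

€1,257.32

Promo months 1–9 at r₀ = 0%/12 = 0; months 10+ at r₁ = 24.4%/12 = 0.0203333.
After month 9 (no interest yet): B = €5,322.48 − 9·€173.00 = €3,765.48.
Then at r₁ with €173.00/mo: n₂ = −ln(1 − r₁·B/P)/ln(1+r₁) ≈ 29.03 → 30 more payments.
Total paid = 38·€173.00 + €5.80 = €6,579.80; interest = €6,579.80 − €5,322.48 = €1,257.32.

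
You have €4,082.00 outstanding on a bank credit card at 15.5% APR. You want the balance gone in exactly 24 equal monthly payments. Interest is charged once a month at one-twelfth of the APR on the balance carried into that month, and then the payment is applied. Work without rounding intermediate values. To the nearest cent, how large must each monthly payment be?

Monthly rate r = 15.5%/12 = 1.29167% = 0.0129167.
Level-payment amortization: P = B₀·r / (1 − (1+r)^(−n)) = 4082.00·0.0129167 / (1 − 1.01292^(−24)).
Denominator 1 − (1+r)^(−24) = 0.265095699.
P = 52.7258 / 0.265095699 ≈ 198.89.

€198.89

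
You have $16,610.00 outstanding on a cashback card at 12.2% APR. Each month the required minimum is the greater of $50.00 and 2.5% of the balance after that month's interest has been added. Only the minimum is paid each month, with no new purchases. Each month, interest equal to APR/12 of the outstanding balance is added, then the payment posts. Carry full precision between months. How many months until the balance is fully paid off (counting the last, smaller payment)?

Monthly rate r = 12.2%/12 = 1.01667% = 0.0101667.
While 2.5% of the post-interest balance exceeds $50.00, each month B ← (B·(1+r))·(1 − 0.025), i.e. B shrinks by the factor (1+r)·0.975 = 0.98491.
This holds for months 1–140. Entering month 141 the balance is $1,977.15; 2.5% of the post-interest balance is now below $50.00, so the flat $50.00 minimum applies from here.
From month 141 a fixed $50.00 at rate r clears $1,977.15 in 51 more payments. Total: 140 + 51 = 191 months.

191 months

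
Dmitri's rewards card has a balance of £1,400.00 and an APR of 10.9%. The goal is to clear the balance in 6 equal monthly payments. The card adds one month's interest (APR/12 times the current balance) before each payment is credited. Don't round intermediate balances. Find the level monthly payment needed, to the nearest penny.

Monthly rate r = 10.9%/12 = 0.908333% = 0.00908333.
Level-payment amortization: P = B₀·r / (1 − (1+r)^(−n)) = 1400.00·0.00908333 / (1 − 1.00908^(−6)).
Denominator 1 − (1+r)^(−6) = 0.0528084803.
P = 12.7167 / 0.0528084803 ≈ 240.81.

£240.81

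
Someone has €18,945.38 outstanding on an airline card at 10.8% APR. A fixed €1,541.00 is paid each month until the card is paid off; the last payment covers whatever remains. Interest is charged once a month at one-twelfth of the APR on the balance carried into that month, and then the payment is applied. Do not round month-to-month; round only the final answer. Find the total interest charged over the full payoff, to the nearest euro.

Monthly rate r = 10.8%/12 = 0.9% = 0.009.
Payoff takes n = ⌈−ln(1 − rB₀/P)/ln(1+r)⌉ = ⌈13.088⌉ = 14 payments; the last is €135.64.
Total paid = 13·€1,541.00 + €135.64 = €20,168.64.
Total interest = total paid − principal = €20,168.64 − €18,945.38 = €1,223.26.

€1,223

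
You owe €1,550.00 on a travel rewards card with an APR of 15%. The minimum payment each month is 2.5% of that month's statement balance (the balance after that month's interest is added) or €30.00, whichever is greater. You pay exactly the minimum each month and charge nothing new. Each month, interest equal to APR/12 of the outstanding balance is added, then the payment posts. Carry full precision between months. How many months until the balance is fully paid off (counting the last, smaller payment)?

Monthly rate r = 15%/12 = 1.25% = 0.0125.
While 2.5% of the post-interest balance exceeds €30.00, each month B ← (B·(1+r))·(1 − 0.025), i.e. B shrinks by the factor (1+r)·0.975 = 0.98719.
This holds for months 1–21. Entering month 22 the balance is €1,182.29; 2.5% of the post-interest balance is now below €30.00, so the flat €30.00 minimum applies from here.
From month 22 a fixed €30.00 at rate r clears €1,182.29 in 55 more payments. Total: 21 + 55 = 76 months.

76 months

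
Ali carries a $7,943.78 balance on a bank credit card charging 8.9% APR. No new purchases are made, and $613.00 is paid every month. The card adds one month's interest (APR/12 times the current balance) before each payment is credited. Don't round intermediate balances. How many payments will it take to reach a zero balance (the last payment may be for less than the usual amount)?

14 months

Monthly rate r = 8.9%/12 = 0.741667% = 0.00741667.
Recurrence: B ← B·(1+r) − $613.00.
Month 1: interest $58.92; balance after payment $7,389.70.
Month 2: interest $54.81; balance after payment $6,831.50.
Closed form: n = −ln(1 − rB₀/P)/ln(1+r) = −ln(0.90389)/ln(1.00742) ≈ 13.675, so the balance reaches zero during payment 14.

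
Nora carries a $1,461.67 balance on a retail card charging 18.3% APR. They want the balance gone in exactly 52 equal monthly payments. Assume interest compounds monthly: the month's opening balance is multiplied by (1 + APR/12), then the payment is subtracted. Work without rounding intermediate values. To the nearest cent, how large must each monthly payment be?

Monthly rate r = 18.3%/12 = 1.525% = 0.01525.
Level-payment amortization: P = B₀·r / (1 − (1+r)^(−n)) = 1461.67·0.01525 / (1 − 1.01525^(−52)).
Denominator 1 − (1+r)^(−52) = 0.544798069.
P = 22.2905 / 0.544798069 ≈ 40.92.

$40.92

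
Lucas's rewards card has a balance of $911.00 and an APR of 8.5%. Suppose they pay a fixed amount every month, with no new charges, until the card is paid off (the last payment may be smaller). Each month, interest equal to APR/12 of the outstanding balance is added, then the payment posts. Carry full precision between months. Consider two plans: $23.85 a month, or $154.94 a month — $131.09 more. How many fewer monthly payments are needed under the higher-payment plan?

38 fewer payments

Monthly rate r = 8.5%/12 = 0.708333% = 0.00708333.
At $23.85/mo: n = ⌈−ln(1 − rB₀/P)/ln(1+r)⌉ = 45 payments (last $16.62); total interest = total paid − $911.00 = $155.02.
At $154.94/mo: 7 payments (last $4.18); total interest $22.82.
Payments saved = 45 − 7 = 38.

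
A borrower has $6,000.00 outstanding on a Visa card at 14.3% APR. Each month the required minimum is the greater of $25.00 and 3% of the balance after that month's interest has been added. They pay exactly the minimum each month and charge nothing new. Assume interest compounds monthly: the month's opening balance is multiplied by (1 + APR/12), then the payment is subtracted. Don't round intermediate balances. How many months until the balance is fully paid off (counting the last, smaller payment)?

Monthly rate r = 14.3%/12 = 1.19167% = 0.0119167.
While 3% of the post-interest balance exceeds $25.00, each month B ← (B·(1+r))·(1 − 0.03), i.e. B shrinks by the factor (1+r)·0.97 = 0.98156.
This holds for months 1–107. Entering month 108 the balance is $818.87; 3% of the post-interest balance is now below $25.00, so the flat $25.00 minimum applies from here.
From month 108 a fixed $25.00 at rate r clears $818.87 in 42 more payments. Total: 107 + 42 = 149 months.

149 months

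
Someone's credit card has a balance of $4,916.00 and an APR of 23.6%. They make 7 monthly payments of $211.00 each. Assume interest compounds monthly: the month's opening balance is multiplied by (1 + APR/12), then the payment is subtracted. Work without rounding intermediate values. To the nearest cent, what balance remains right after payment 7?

Monthly rate r = 23.6%/12 = 1.96667% = 0.0196667.
Each month: B ← B·(1+r) − $211.00.
Month 1: interest $96.68; balance after payment $4,801.68.
Month 2: interest $94.43; balance after payment $4,685.11.
Month 3: interest $92.14; balance after payment $4,566.25.
Month 4: interest $89.80; balance after payment $4,445.06.
Month 5: interest $87.42; balance after payment $4,321.48.
Month 6: interest $84.99; balance after payment $4,195.47.
Month 7: interest $82.51; balance after payment $4,066.98.

$4,066.98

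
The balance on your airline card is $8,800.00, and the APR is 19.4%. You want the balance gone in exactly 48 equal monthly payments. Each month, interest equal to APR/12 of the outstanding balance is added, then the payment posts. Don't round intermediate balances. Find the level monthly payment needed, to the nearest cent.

$264.98

Monthly rate r = 19.4%/12 = 1.61667% = 0.0161667.
Level-payment amortization: P = B₀·r / (1 − (1+r)^(−n)) = 8800.00·0.0161667 / (1 − 1.01617^(−48)).
Denominator 1 − (1+r)^(−48) = 0.536891601.
P = 142.267 / 0.536891601 ≈ 264.98.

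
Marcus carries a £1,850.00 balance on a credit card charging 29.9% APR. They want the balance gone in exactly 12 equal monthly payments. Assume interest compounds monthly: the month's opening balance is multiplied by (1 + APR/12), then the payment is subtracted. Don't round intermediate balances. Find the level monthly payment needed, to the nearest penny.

Monthly rate r = 29.9%/12 = 2.49167% = 0.0249167.
Level-payment amortization: P = B₀·r / (1 − (1+r)^(−n)) = 1850.00·0.0249167 / (1 − 1.02492^(−12)).
Denominator 1 − (1+r)^(−12) = 0.255718311.
P = 46.0958 / 0.255718311 ≈ 180.26.

£180.26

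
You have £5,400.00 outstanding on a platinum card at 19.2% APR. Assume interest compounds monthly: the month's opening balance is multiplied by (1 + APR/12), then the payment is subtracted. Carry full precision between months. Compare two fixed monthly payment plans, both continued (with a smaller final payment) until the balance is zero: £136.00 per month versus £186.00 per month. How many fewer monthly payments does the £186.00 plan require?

Monthly rate r = 19.2%/12 = 1.6% = 0.016.
At £136.00/mo: n = ⌈−ln(1 − rB₀/P)/ln(1+r)⌉ = 64 payments (last £74.32); total interest = total paid − £5,400.00 = £3,242.32.
At £186.00/mo: 40 payments (last £65.06); total interest £1,919.06.
Payments saved = 64 − 40 = 24.

24 fewer payments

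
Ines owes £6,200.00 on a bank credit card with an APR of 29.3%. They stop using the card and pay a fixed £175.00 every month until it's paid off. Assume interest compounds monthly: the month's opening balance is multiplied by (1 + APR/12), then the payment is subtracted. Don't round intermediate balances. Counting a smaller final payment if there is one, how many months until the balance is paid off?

84 payments

Monthly rate r = 29.3%/12 = 2.44167% = 0.0244167.
Recurrence: B ← B·(1+r) − £175.00.
Month 1: interest £151.38; balance after payment £6,176.38.
Month 2: interest £150.81; balance after payment £6,152.19.
Closed form: n = −ln(1 − rB₀/P)/ln(1+r) = −ln(0.13495)/ln(1.02442) ≈ 83.025, so the balance reaches zero during payment 84.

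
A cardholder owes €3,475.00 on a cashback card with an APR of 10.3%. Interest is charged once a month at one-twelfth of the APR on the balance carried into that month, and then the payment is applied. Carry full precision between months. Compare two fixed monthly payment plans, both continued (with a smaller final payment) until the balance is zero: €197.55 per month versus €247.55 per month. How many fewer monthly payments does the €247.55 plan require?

4 fewer payments

Monthly rate r = 10.3%/12 = 0.858333% = 0.00858333.
At €197.55/mo: n = ⌈−ln(1 − rB₀/P)/ln(1+r)⌉ = 20 payments (last €29.95); total interest = total paid − €3,475.00 = €308.40.
At €247.55/mo: 16 payments (last €5.49); total interest €243.74.
Payments saved = 20 − 16 = 4.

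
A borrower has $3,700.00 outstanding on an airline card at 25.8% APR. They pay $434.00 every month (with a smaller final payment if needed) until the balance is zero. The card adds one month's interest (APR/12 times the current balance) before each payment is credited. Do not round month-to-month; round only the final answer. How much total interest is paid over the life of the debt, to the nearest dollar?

$432

Monthly rate r = 25.8%/12 = 2.15% = 0.0215.
Payoff takes n = ⌈−ln(1 − rB₀/P)/ln(1+r)⌉ = ⌈9.518⌉ = 10 payments; the last is $226.15.
Total paid = 9·$434.00 + $226.15 = $4,132.15.
Total interest = total paid − principal = $4,132.15 − $3,700.00 = $432.15.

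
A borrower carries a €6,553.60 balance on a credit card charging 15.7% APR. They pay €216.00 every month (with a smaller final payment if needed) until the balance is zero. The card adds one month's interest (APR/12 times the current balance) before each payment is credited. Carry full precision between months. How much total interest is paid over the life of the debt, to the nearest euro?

€1,851

Monthly rate r = 15.7%/12 = 1.30833% = 0.0130833.
Payoff takes n = ⌈−ln(1 − rB₀/P)/ln(1+r)⌉ = ⌈38.910⌉ = 39 payments; the last is €196.63.
Total paid = 38·€216.00 + €196.63 = €8,404.63.
Total interest = total paid − principal = €8,404.63 − €6,553.60 = €1,851.03.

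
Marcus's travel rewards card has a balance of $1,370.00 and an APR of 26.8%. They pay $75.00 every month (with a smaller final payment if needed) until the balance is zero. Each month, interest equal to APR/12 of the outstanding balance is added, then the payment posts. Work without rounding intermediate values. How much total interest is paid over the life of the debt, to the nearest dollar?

Monthly rate r = 26.8%/12 = 2.23333% = 0.0223333.
Payoff takes n = ⌈−ln(1 − rB₀/P)/ln(1+r)⌉ = ⌈23.732⌉ = 24 payments; the last is $55.03.
Total paid = 23·$75.00 + $55.03 = $1,780.03.
Total interest = total paid − principal = $1,780.03 − $1,370.00 = $410.03.

$410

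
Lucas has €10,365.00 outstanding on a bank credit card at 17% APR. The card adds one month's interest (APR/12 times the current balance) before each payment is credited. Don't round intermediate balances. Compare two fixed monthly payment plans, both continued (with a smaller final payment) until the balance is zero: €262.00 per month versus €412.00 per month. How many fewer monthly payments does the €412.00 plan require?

27 fewer payments

Monthly rate r = 17%/12 = 1.41667% = 0.0141667.
At €262.00/mo: n = ⌈−ln(1 − rB₀/P)/ln(1+r)⌉ = 59 payments (last €114.05); total interest = total paid − €10,365.00 = €4,945.05.
At €412.00/mo: 32 payments (last €135.23); total interest €2,542.23.
Payments saved = 59 − 32 = 27.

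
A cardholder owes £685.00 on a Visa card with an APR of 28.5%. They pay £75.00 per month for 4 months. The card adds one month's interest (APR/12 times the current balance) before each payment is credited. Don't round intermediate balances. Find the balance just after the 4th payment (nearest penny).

£441.57

Monthly rate r = 28.5%/12 = 2.375% = 0.02375.
Each month: B ← B·(1+r) − £75.00.
Month 1: interest £16.27; balance after payment £626.27.
Month 2: interest £14.87; balance after payment £566.14.
Month 3: interest £13.45; balance after payment £504.59.
Month 4: interest £11.98; balance after payment £441.57.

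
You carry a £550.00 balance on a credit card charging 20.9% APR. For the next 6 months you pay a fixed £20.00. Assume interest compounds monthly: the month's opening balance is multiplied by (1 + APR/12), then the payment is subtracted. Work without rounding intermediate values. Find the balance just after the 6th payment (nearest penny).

Monthly rate r = 20.9%/12 = 1.74167% = 0.0174167.
Each month: B ← B·(1+r) − £20.00.
Month 1: interest £9.58; balance after payment £539.58.
Month 2: interest £9.40; balance after payment £528.98.
Month 3: interest £9.21; balance after payment £518.19.
Month 4: interest £9.03; balance after payment £507.21.
Month 5: interest £8.83; balance after payment £496.05.
Month 6: interest £8.64; balance after payment £484.69.

£484.69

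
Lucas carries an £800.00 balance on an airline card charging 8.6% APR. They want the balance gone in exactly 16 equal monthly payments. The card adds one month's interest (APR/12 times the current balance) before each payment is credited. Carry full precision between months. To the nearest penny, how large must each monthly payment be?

Monthly rate r = 8.6%/12 = 0.716667% = 0.00716667.
Level-payment amortization: P = B₀·r / (1 − (1+r)^(−n)) = 800.00·0.00716667 / (1 − 1.00717^(−16)).
Denominator 1 − (1+r)^(−16) = 0.107971977.
P = 5.73333 / 0.107971977 ≈ 53.10.

£53.10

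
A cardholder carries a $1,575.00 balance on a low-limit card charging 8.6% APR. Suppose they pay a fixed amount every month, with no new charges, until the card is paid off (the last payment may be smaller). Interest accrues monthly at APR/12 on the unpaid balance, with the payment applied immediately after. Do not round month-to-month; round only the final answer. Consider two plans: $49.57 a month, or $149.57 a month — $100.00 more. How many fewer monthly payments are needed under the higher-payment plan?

Monthly rate r = 8.6%/12 = 0.716667% = 0.00716667.
At $49.57/mo: n = ⌈−ln(1 − rB₀/P)/ln(1+r)⌉ = 37 payments (last $9.14); total interest = total paid − $1,575.00 = $218.66.
At $149.57/mo: 11 payments (last $147.77); total interest $68.47.
Payments saved = 37 − 11 = 26.

26 fewer payments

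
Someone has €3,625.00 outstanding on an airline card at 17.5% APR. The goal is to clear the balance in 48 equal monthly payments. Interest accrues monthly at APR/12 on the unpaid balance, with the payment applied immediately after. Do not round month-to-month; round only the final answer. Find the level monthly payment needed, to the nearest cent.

Monthly rate r = 17.5%/12 = 1.45833% = 0.0145833.
Level-payment amortization: P = B₀·r / (1 − (1+r)^(−n)) = 3625.00·0.0145833 / (1 − 1.01458^(−48)).
Denominator 1 − (1+r)^(−48) = 0.500898063.
P = 52.8646 / 0.500898063 ≈ 105.54.

€105.54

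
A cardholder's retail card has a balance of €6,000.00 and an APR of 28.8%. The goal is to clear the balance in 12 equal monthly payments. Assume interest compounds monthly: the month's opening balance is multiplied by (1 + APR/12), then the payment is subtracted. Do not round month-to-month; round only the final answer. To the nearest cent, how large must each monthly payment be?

€581.39

Monthly rate r = 28.8%/12 = 2.4% = 0.024.
Level-payment amortization: P = B₀·r / (1 − (1+r)^(−n)) = 6000.00·0.024 / (1 − 1.024^(−12)).
Denominator 1 − (1+r)^(−12) = 0.247683615.
P = 144 / 0.247683615 ≈ 581.39.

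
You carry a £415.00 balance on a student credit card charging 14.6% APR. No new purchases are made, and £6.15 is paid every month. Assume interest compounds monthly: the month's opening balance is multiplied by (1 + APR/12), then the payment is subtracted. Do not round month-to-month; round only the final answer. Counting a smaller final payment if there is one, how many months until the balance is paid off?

143 months

Monthly rate r = 14.6%/12 = 1.21667% = 0.0121667.
Recurrence: B ← B·(1+r) − £6.15.
Month 1: interest £5.05; balance after payment £413.90.
Month 2: interest £5.04; balance after payment £412.78.
Closed form: n = −ln(1 − rB₀/P)/ln(1+r) = −ln(0.179)/ln(1.01217) ≈ 142.260, so the balance reaches zero during payment 143.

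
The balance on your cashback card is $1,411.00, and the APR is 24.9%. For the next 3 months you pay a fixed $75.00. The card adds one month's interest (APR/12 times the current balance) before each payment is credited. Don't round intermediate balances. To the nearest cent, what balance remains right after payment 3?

$1,270.97

Monthly rate r = 24.9%/12 = 2.075% = 0.02075.
Each month: B ← B·(1+r) − $75.00.
Month 1: interest $29.28; balance after payment $1,365.28.
Month 2: interest $28.33; balance after payment $1,318.61.
Month 3: interest $27.36; balance after payment $1,270.97.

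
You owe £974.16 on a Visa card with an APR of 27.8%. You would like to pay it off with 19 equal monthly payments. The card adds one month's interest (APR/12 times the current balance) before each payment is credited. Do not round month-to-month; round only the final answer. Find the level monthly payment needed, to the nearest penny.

£63.96

Monthly rate r = 27.8%/12 = 2.31667% = 0.0231667.
Level-payment amortization: P = B₀·r / (1 − (1+r)^(−n)) = 974.16·0.0231667 / (1 − 1.02317^(−19)).
Denominator 1 − (1+r)^(−19) = 0.352829484.
P = 22.568 / 0.352829484 ≈ 63.96.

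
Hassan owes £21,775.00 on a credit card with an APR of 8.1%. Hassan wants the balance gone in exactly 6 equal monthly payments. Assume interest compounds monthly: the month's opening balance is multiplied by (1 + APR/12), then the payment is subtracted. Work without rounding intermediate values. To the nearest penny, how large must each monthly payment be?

£3,715.39

Monthly rate r = 8.1%/12 = 0.675% = 0.00675.
Level-payment amortization: P = B₀·r / (1 − (1+r)^(−n)) = 21775.00·0.00675 / (1 − 1.00675^(−6)).
Denominator 1 − (1+r)^(−6) = 0.039560152.
P = 146.981 / 0.039560152 ≈ 3715.39.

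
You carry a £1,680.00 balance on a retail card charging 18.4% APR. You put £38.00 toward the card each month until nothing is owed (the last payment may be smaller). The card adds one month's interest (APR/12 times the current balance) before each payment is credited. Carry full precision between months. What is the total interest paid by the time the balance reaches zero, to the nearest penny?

£1,149.11

Monthly rate r = 18.4%/12 = 1.53333% = 0.0153333.
Payoff takes n = ⌈−ln(1 − rB₀/P)/ln(1+r)⌉ = ⌈74.448⌉ = 75 payments; the last is £17.11.
Total paid = 74·£38.00 + £17.11 = £2,829.11.
Total interest = total paid − principal = £2,829.11 − £1,680.00 = £1,149.11.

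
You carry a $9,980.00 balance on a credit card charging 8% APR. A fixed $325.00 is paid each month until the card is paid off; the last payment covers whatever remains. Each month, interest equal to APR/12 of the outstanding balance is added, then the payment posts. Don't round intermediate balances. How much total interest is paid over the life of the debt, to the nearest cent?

$1,224.05

Monthly rate r = 8%/12 = 0.666667% = 0.00666667.
Payoff takes n = ⌈−ln(1 − rB₀/P)/ln(1+r)⌉ = ⌈34.473⌉ = 35 payments; the last is $154.05.
Total paid = 34·$325.00 + $154.05 = $11,204.05.
Total interest = total paid − principal = $11,204.05 − $9,980.00 = $1,224.05.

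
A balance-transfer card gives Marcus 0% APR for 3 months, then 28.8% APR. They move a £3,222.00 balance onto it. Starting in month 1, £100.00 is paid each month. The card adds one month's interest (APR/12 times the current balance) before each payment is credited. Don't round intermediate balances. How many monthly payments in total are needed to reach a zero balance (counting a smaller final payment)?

54 payments

Promo months 1–3 at r₀ = 0%/12 = 0; months 4+ at r₁ = 28.8%/12 = 0.024.
After month 3 (no interest yet): B = £3,222.00 − 3·£100.00 = £2,922.00.
Then at r₁ with £100.00/mo: n₂ = −ln(1 − r₁·B/P)/ln(1+r₁) ≈ 50.95 → 51 more payments.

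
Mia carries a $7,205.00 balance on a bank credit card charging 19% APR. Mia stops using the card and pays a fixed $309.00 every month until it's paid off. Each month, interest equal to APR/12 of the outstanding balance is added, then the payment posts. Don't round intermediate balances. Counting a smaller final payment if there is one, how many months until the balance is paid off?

Monthly rate r = 19%/12 = 1.58333% = 0.0158333.
Recurrence: B ← B·(1+r) − $309.00.
Month 1: interest $114.08; balance after payment $7,010.08.
Month 2: interest $110.99; balance after payment $6,812.07.
Closed form: n = −ln(1 − rB₀/P)/ln(1+r) = −ln(0.63081)/ln(1.01583) ≈ 29.330, so the balance reaches zero during payment 30.

30 months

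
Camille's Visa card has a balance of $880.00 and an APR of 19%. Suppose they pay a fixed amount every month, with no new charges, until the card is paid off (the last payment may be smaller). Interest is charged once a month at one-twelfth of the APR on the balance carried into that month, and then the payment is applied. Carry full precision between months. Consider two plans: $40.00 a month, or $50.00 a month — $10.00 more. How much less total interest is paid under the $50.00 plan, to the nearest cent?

Monthly rate r = 19%/12 = 1.58333% = 0.0158333.
At $40.00/mo: n = ⌈−ln(1 − rB₀/P)/ln(1+r)⌉ = 28 payments (last $10.43); total interest = total paid − $880.00 = $210.43.
At $50.00/mo: 21 payments (last $39.75); total interest $159.75.
Interest saved = $210.43 − $159.75 = $50.68.

$50.68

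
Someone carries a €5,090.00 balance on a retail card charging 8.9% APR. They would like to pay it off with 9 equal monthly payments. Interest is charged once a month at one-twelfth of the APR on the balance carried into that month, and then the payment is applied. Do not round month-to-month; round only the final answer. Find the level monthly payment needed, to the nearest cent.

Monthly rate r = 8.9%/12 = 0.741667% = 0.00741667.
Level-payment amortization: P = B₀·r / (1 − (1+r)^(−n)) = 5090.00·0.00741667 / (1 − 1.00742^(−9)).
Denominator 1 − (1+r)^(−9) = 0.0643405329.
P = 37.7508 / 0.0643405329 ≈ 586.73.

€586.73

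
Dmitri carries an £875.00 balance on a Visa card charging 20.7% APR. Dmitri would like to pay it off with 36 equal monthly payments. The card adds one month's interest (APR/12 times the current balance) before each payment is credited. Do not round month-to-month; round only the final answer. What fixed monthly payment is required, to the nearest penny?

Monthly rate r = 20.7%/12 = 1.725% = 0.01725.
Level-payment amortization: P = B₀·r / (1 − (1+r)^(−n)) = 875.00·0.01725 / (1 − 1.01725^(−36)).
Denominator 1 − (1+r)^(−36) = 0.459739952.
P = 15.0937 / 0.459739952 ≈ 32.83.

£32.83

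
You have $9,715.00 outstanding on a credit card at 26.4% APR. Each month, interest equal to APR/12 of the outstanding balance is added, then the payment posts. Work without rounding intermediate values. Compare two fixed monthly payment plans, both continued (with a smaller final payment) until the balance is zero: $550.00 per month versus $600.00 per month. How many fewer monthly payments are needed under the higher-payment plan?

2 fewer payments

Monthly rate r = 26.4%/12 = 2.2% = 0.022.
At $550.00/mo: n = ⌈−ln(1 − rB₀/P)/ln(1+r)⌉ = 23 payments (last $336.33); total interest = total paid − $9,715.00 = $2,721.33.
At $600.00/mo: 21 payments (last $143.54); total interest $2,428.54.
Payments saved = 23 − 21 = 2.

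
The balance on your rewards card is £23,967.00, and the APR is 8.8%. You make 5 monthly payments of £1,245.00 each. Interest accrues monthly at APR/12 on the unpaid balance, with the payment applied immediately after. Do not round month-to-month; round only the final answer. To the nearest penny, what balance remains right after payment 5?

£18,541.80

Monthly rate r = 8.8%/12 = 0.733333% = 0.00733333.
Each month: B ← B·(1+r) − £1,245.00.
Month 1: interest £175.76; balance after payment £22,897.76.
Month 2: interest £167.92; balance after payment £21,820.67.
Month 3: interest £160.02; balance after payment £20,735.69.
Month 4: interest £152.06; balance after payment £19,642.75.
Month 5: interest £144.05; balance after payment £18,541.80.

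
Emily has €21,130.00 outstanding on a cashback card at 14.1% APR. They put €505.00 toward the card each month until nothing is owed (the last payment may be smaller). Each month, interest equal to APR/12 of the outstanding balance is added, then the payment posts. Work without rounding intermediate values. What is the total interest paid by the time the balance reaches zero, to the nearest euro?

Monthly rate r = 14.1%/12 = 1.175% = 0.01175.
Payoff takes n = ⌈−ln(1 − rB₀/P)/ln(1+r)⌉ = ⌈57.917⌉ = 58 payments; the last is €463.52.
Total paid = 57·€505.00 + €463.52 = €29,248.52.
Total interest = total paid − principal = €29,248.52 − €21,130.00 = €8,118.52.

€8,119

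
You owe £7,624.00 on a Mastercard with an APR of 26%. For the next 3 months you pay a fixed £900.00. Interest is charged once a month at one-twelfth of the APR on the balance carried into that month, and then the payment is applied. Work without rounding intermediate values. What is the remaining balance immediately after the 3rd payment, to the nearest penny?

Monthly rate r = 26%/12 = 2.16667% = 0.0216667.
Each month: B ← B·(1+r) − £900.00.
Month 1: interest £165.19; balance after payment £6,889.19.
Month 2: interest £149.27; balance after payment £6,138.45.
Month 3: interest £133.00; balance after payment £5,371.45.

£5,371.45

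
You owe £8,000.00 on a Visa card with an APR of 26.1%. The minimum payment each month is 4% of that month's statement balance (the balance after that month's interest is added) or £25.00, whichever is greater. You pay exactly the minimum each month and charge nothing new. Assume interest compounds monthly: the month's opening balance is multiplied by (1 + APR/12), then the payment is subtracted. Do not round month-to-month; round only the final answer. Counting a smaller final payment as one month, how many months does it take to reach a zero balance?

169 months

Monthly rate r = 26.1%/12 = 2.175% = 0.02175.
While 4% of the post-interest balance exceeds £25.00, each month B ← (B·(1+r))·(1 − 0.04), i.e. B shrinks by the factor (1+r)·0.96 = 0.98088.
This holds for months 1–134. Entering month 135 the balance is £602.03; 4% of the post-interest balance is now below £25.00, so the flat £25.00 minimum applies from here.
From month 135 a fixed £25.00 at rate r clears £602.03 in 35 more payments. Total: 134 + 35 = 169 months.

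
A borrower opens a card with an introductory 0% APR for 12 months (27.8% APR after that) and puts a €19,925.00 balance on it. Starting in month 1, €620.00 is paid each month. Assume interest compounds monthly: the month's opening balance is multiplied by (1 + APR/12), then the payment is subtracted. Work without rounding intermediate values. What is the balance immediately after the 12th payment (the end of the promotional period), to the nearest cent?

Promo months 1–12 at r₀ = 0%/12 = 0; months 13+ at r₁ = 27.8%/12 = 0.0231667.
After month 12 (no interest yet): B = €19,925.00 − 12·€620.00 = €12,485.00.

€12,485.00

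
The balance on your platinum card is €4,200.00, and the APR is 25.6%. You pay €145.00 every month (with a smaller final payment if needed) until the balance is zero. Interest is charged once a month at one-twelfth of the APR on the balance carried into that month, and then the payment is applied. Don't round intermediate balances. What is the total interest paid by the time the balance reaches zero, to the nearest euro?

Monthly rate r = 25.6%/12 = 2.13333% = 0.0213333.
Payoff takes n = ⌈−ln(1 − rB₀/P)/ln(1+r)⌉ = ⌈45.580⌉ = 46 payments; the last is €84.52.
Total paid = 45·€145.00 + €84.52 = €6,609.52.
Total interest = total paid − principal = €6,609.52 − €4,200.00 = €2,409.52.

€2,410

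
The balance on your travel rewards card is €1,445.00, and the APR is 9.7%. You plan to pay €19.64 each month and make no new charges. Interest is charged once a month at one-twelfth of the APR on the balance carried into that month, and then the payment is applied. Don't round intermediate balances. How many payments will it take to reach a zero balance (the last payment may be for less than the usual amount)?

113 months

Monthly rate r = 9.7%/12 = 0.808333% = 0.00808333.
Recurrence: B ← B·(1+r) − €19.64.
Month 1: interest €11.68; balance after payment €1,437.04.
Month 2: interest €11.62; balance after payment €1,429.02.
Closed form: n = −ln(1 − rB₀/P)/ln(1+r) = −ln(0.40527)/ln(1.00808) ≈ 112.186, so the balance reaches zero during payment 113.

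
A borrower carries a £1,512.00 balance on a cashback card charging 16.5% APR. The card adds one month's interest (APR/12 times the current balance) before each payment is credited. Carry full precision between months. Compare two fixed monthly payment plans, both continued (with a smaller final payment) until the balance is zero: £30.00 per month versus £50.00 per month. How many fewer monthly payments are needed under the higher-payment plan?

47 fewer payments

Monthly rate r = 16.5%/12 = 1.375% = 0.01375.
At £30.00/mo: n = ⌈−ln(1 − rB₀/P)/ln(1+r)⌉ = 87 payments (last £14.25); total interest = total paid − £1,512.00 = £1,082.25.
At £50.00/mo: 40 payments (last £18.07); total interest £456.07.
Payments saved = 87 − 40 = 47.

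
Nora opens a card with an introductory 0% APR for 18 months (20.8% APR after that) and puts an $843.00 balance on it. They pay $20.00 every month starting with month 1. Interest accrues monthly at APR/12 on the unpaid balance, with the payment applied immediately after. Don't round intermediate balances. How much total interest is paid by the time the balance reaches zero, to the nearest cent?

Promo months 1–18 at r₀ = 0%/12 = 0; months 19+ at r₁ = 20.8%/12 = 0.0173333.
After month 18 (no interest yet): B = $843.00 − 18·$20.00 = $483.00.
Then at r₁ with $20.00/mo: n₂ = −ln(1 − r₁·B/P)/ln(1+r₁) ≈ 31.56 → 32 more payments.
Total paid = 49·$20.00 + $11.20 = $991.20; interest = $991.20 − $843.00 = $148.20.

$148.20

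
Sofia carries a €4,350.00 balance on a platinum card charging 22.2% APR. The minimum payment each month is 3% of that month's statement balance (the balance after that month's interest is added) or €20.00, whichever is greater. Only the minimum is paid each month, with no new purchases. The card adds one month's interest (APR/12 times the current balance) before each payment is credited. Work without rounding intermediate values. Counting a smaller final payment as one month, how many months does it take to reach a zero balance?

207 months

Monthly rate r = 22.2%/12 = 1.85% = 0.0185.
While 3% of the post-interest balance exceeds €20.00, each month B ← (B·(1+r))·(1 − 0.03), i.e. B shrinks by the factor (1+r)·0.97 = 0.98794.
This holds for months 1–157. Entering month 158 the balance is €647.94; 3% of the post-interest balance is now below €20.00, so the flat €20.00 minimum applies from here.
From month 158 a fixed €20.00 at rate r clears €647.94 in 50 more payments. Total: 157 + 50 = 207 months.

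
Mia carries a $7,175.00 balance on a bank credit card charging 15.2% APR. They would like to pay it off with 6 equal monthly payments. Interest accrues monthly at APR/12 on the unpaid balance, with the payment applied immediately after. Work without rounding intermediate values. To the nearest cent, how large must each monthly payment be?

Monthly rate r = 15.2%/12 = 1.26667% = 0.0126667.
Level-payment amortization: P = B₀·r / (1 − (1+r)^(−n)) = 7175.00·0.0126667 / (1 − 1.01267^(−6)).
Denominator 1 − (1+r)^(−6) = 0.072741312.
P = 90.8833 / 0.072741312 ≈ 1249.40.

$1,249.40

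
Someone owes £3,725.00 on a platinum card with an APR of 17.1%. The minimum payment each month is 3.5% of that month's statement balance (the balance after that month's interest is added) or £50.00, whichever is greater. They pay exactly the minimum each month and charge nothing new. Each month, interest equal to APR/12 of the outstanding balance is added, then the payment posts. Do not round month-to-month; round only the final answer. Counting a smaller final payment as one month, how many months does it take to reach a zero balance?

82 months

Monthly rate r = 17.1%/12 = 1.425% = 0.01425.
While 3.5% of the post-interest balance exceeds £50.00, each month B ← (B·(1+r))·(1 − 0.035), i.e. B shrinks by the factor (1+r)·0.965 = 0.97875.
This holds for months 1–46. Entering month 47 the balance is £1,386.93; 3.5% of the post-interest balance is now below £50.00, so the flat £50.00 minimum applies from here.
From month 47 a fixed £50.00 at rate r clears £1,386.93 in 36 more payments. Total: 46 + 36 = 82 months.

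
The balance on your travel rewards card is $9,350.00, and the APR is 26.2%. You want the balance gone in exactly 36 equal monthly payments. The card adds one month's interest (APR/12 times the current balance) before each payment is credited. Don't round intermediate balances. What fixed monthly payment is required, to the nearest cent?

$377.71

Monthly rate r = 26.2%/12 = 2.18333% = 0.0218333.
Level-payment amortization: P = B₀·r / (1 − (1+r)^(−n)) = 9350.00·0.0218333 / (1 − 1.02183^(−36)).
Denominator 1 − (1+r)^(−36) = 0.540466017.
P = 204.142 / 0.540466017 ≈ 377.71.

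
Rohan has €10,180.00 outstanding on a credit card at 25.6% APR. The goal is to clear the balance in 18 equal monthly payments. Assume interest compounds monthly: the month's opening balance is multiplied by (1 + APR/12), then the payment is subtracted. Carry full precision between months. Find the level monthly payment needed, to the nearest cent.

Monthly rate r = 25.6%/12 = 2.13333% = 0.0213333.
Level-payment amortization: P = B₀·r / (1 − (1+r)^(−n)) = 10180.00·0.0213333 / (1 − 1.02133^(−18)).
Denominator 1 − (1+r)^(−18) = 0.316112151.
P = 217.173 / 0.316112151 ≈ 687.01.

€687.01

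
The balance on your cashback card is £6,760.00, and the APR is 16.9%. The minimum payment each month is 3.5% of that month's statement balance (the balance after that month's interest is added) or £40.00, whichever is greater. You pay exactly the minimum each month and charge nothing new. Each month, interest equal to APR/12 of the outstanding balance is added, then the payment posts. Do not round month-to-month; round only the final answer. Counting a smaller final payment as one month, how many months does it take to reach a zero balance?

Monthly rate r = 16.9%/12 = 1.40833% = 0.0140833.
While 3.5% of the post-interest balance exceeds £40.00, each month B ← (B·(1+r))·(1 − 0.035), i.e. B shrinks by the factor (1+r)·0.965 = 0.97859.
This holds for months 1–83. Entering month 84 the balance is £1,121.57; 3.5% of the post-interest balance is now below £40.00, so the flat £40.00 minimum applies from here.
From month 84 a fixed £40.00 at rate r clears £1,121.57 in 36 more payments. Total: 83 + 36 = 119 months.

119 months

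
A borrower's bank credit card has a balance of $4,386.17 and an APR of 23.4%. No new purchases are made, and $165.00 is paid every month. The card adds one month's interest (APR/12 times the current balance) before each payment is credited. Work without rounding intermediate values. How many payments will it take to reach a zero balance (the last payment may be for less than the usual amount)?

Monthly rate r = 23.4%/12 = 1.95% = 0.0195.
Recurrence: B ← B·(1+r) − $165.00.
Month 1: interest $85.53; balance after payment $4,306.70.
Month 2: interest $83.98; balance after payment $4,225.68.
Closed form: n = −ln(1 − rB₀/P)/ln(1+r) = −ln(0.48163)/ln(1.0195) ≈ 37.829, so the balance reaches zero during payment 38.

38 months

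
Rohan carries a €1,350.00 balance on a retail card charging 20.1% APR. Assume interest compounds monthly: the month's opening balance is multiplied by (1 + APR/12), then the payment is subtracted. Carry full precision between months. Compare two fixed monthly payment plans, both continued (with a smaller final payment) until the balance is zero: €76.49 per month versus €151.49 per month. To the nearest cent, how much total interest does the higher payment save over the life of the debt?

€139.25

Monthly rate r = 20.1%/12 = 1.675% = 0.01675.
At €76.49/mo: n = ⌈−ln(1 − rB₀/P)/ln(1+r)⌉ = 22 payments (last €7.47); total interest = total paid − €1,350.00 = €263.76.
At €151.49/mo: 10 payments (last €111.10); total interest €124.51.
Interest saved = €263.76 − €124.51 = €139.25.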